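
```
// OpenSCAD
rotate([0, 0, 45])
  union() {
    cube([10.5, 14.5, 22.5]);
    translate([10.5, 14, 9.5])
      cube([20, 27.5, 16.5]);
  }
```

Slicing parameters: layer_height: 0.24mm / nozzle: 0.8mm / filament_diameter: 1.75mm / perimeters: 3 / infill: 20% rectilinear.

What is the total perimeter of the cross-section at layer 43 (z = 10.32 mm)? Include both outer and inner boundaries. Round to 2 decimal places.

At z = 10.32 mm: the 10.5×14.5 cube contributes its full rectangle (perimeter 50.00 mm); the cube at (10.5, 14) (footprint 20×27.5) is included at this height (perimeter 95.00 mm); Taking the union: the 2 present regions share edge segments without overlapping in area, so areas simply add but the touching pieces fuse into one outline (the shared edge portions become interior and drop out of the boundary) — boundary = 144.00 mm; (rotated 45° about Z; rotation is an isometry so areas/perimeters/island counts are preserved). Overall, the cross-section is a single solid region. Total boundary length (outer) = 144.00 mm.

144.00 mm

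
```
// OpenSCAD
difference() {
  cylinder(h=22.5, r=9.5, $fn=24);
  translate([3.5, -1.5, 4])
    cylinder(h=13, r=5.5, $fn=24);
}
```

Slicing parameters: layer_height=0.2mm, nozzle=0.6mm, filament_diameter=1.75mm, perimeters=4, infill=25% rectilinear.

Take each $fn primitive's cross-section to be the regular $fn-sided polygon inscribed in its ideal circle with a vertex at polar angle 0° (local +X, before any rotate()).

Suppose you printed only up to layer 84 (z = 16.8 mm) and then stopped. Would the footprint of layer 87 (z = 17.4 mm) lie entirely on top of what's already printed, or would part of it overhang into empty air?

Compare the two slices. At z = 16.8: the r=9.5 cylinder gives a regular 24-gon of circumradius 9.5 (constant along its height) (area = (24/2)·9.500²·sin(360°/24) = 280.30 mm²); the r=5.5 cylinder at (3.5, -1.5) gives a regular 24-gon of circumradius 5.5 (constant along its height) (area = (24/2)·5.500²·sin(360°/24) = 93.95 mm²); Subtracting the remaining from the first: starting from the r=9.5 cylinder (280.30 mm²), the r=5.5 cylinder at (3.5, -1.5) lies wholly inside it (removes its full 93.95 mm² and its 34.46 mm outline becomes a hole wall) — area = 186.35 mm². At z = 17.4: the r=9.5 cylinder contributes a regular 24-gon of circumradius 9.5 (area = (24/2)·9.500²·sin(360°/24) = 280.30 mm²); the cylinder at (3.5, -1.5) is not intersected at this z (z outside [4, 17]); After the difference (first − rest): none of the subtracted shapes is present at this height, so the r=9.5 cylinder is unchanged — area = 280.30 mm². Checking containment: at z = 17.4 the cross-section extends beyond the z = 16.8 cross-section by about 93.95 mm².

part overhangs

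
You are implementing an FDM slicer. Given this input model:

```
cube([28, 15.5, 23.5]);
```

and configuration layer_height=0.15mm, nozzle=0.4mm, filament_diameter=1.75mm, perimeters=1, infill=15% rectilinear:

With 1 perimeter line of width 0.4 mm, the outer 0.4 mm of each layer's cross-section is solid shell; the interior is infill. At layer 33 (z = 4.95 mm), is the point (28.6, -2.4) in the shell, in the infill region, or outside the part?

outside

At z = 4.95 mm: the cube (footprint 28×15.5) is included at this height. Overall, the cross-section is a single solid region. The nearest boundary edge runs (0.00, 0.00)→(28.00, 0.00); distance from the point to it = 2.47 mm. The point is not inside any of the regions above, so it lies outside the cross-section (2.47 mm from the nearest boundary).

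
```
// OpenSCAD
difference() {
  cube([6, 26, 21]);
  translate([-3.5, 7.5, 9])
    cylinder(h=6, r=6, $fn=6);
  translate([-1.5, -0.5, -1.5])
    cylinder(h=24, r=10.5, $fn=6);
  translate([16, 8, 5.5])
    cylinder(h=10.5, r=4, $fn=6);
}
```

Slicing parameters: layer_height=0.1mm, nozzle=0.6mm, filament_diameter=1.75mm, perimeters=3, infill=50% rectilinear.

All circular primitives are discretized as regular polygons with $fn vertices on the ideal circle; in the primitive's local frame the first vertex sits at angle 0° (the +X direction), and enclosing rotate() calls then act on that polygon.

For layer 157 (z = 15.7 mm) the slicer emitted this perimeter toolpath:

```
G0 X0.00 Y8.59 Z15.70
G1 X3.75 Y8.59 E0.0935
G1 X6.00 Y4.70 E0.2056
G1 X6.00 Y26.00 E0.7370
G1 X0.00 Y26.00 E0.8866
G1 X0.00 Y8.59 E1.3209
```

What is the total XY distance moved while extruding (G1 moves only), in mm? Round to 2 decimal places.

Sum the Euclidean lengths of each G1 segment: total = 52.95 mm.

52.95 mm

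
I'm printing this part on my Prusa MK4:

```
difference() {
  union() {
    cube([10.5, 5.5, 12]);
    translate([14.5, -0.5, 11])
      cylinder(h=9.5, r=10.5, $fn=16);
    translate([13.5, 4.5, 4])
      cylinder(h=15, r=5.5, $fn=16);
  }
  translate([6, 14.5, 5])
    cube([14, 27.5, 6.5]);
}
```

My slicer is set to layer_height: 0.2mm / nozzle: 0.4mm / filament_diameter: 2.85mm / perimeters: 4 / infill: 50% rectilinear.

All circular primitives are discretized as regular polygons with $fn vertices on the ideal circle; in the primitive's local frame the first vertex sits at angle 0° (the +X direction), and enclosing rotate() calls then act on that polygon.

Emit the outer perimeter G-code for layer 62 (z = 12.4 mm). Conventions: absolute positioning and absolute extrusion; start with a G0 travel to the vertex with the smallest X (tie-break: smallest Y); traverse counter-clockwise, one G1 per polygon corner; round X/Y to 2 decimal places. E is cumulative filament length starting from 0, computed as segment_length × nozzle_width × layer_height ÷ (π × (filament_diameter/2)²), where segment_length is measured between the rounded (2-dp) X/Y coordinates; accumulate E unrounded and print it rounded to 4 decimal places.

G0 X4.00 Y-0.50 Z12.40
G1 X4.80 Y-4.52 E0.0514
G1 X7.08 Y-7.92 E0.1027
G1 X10.48 Y-10.20 E0.1541
G1 X14.50 Y-11.00 E0.2055
G1 X18.52 Y-10.20 E0.2569
G1 X21.92 Y-7.92 E0.3082
G1 X24.20 Y-4.52 E0.3595
G1 X25.00 Y-0.50 E0.4109
G1 X24.20 Y3.52 E0.4624
G1 X21.92 Y6.92 E0.5137
G1 X18.52 Y9.20 E0.5650
G1 X14.50 Y10.00 E0.6164
G1 X14.00 Y9.90 E0.6228
G1 X13.50 Y10.00 E0.6292
G1 X11.40 Y9.58 E0.6561
G1 X10.97 Y9.30 E0.6625
G1 X10.48 Y9.20 E0.6688
G1 X7.08 Y6.92 E0.7201
G1 X4.80 Y3.52 E0.7714
G1 X4.00 Y-0.50 E0.8228

At z = 12.4 mm: the cube is absent (z outside [0, 12]); the r=10.5 cylinder at (14.5, -0.5) contributes a regular 16-gon of circumradius 10.5; the r=5.5 cylinder at (13.5, 4.5) contributes a regular 16-gon of circumradius 5.5; Merging all regions: the regions partially overlap (shared area 92.10 mm²), so overlapping operands fuse into one piece — 1 connected region; the cube at (6, 14.5) is not intersected at this z (z outside [5, 11.5]); After the difference (first − rest): none of the subtracted shapes is present at this height, so the result so far is unchanged — 1 connected region. The outline is a single polygon with 20 vertices. Extrusion per mm of travel: 0.4 × 0.2 / (π × 1.425²) = 0.012540. Accumulating E over each segment gives final E = 0.8228.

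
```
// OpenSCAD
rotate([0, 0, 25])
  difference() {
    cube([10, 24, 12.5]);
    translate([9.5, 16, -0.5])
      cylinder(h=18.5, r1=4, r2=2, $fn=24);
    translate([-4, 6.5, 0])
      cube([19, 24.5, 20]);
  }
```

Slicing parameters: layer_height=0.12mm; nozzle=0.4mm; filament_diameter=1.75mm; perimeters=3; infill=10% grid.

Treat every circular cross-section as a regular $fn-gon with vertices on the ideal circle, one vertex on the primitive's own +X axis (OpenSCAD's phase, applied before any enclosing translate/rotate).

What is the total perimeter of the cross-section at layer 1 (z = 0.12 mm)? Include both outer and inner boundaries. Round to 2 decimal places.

At z = 0.12 mm: the cube is present — its section is the full 10×24 rectangle (perimeter 68.00 mm); the cone at (9.5, 16) (r1=4→r2=2) has section circumradius 3.933 here — a regular 24-gon (perimeter = 2·24·3.933·sin(180°/24) = 24.64 mm); the cube at (-4, 6.5) is present — its section is the full 19×24.5 rectangle (perimeter 87.00 mm); After the difference (first − rest): starting from the 10×24 cube, the cone at (9.5, 16) partially overlaps it — only the 27.92 mm² overlap (of its 48.04 mm²) is removed, clipping the outline; the 19×24.5 cube at (-4, 6.5) partially overlaps it — only the 147.08 mm² overlap (of its 465.50 mm²) is removed, clipping the outline — boundary = 33.00 mm; (rotated 25° about Z; rotation is an isometry so areas/perimeters/island counts are preserved). Overall, the cross-section is a single solid region. Total boundary length (outer) = 33.00 mm.

33.00 mm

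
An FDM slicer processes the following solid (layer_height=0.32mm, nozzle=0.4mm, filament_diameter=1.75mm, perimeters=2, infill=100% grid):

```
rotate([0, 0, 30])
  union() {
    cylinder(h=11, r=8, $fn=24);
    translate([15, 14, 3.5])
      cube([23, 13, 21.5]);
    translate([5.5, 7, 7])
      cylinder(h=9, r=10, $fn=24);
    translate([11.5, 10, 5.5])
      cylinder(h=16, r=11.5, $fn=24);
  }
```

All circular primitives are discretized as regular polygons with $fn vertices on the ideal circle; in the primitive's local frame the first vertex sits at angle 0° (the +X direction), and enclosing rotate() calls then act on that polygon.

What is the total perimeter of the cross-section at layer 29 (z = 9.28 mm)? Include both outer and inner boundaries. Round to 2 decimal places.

141.78 mm

At z = 9.28 mm: the r=8 cylinder contributes a regular 24-gon of circumradius 8 (perimeter = 2·24·8.000·sin(180°/24) = 50.12 mm); the cube at (15, 14) (footprint 23×13) is included at this height (perimeter 72.00 mm); the cylinder at (5.5, 7): section is a regular 24-gon, circumradius r=10 (perimeter = 2·24·10.000·sin(180°/24) = 62.65 mm); the cylinder at (11.5, 10): section is a regular 24-gon, circumradius r=11.5 (perimeter = 2·24·11.500·sin(180°/24) = 72.05 mm); Merging all regions: the regions partially overlap (shared area 346.08 mm²), so the edge portions inside another operand are dropped and the merged outline is re-measured after clipping — boundary = 141.78 mm; (rotated 30° about Z; rotation is an isometry so areas/perimeters/island counts are preserved). Overall, the cross-section is a single solid region. Total boundary length (outer) = 141.78 mm.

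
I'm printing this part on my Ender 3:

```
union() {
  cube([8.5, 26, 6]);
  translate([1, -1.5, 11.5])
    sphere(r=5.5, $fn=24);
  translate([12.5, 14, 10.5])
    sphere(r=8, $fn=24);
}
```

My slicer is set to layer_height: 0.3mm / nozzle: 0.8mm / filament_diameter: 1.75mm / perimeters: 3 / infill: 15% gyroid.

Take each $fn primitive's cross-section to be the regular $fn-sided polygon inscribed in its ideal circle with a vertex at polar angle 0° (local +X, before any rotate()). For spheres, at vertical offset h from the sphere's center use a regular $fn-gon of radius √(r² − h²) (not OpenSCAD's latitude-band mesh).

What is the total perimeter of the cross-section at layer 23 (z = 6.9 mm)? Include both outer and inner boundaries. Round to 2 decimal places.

63.65 mm

At z = 6.9 mm: the cube is absent (z outside [0, 6]); the sphere at (1, -1.5): section is a regular 24-gon, circumradius = √(r²−h²) = √(5.5²−4.6²) = 3.015 (perimeter = 2·24·3.015·sin(180°/24) = 18.89 mm); the r=8 sphere at (12.5, 14) slices to a regular 24-gon of circumradius 7.144 (√(r²−h²) with h=3.6 from center) (perimeter = 2·24·7.144·sin(180°/24) = 44.76 mm); Combining (union): the 2 present regions are separate (no shared area or edge), so areas and boundary lengths simply add and each stays a separate island — boundary = 63.65 mm. Overall, the cross-section has 2 separate islands. Total boundary length (outer) = 63.65 mm.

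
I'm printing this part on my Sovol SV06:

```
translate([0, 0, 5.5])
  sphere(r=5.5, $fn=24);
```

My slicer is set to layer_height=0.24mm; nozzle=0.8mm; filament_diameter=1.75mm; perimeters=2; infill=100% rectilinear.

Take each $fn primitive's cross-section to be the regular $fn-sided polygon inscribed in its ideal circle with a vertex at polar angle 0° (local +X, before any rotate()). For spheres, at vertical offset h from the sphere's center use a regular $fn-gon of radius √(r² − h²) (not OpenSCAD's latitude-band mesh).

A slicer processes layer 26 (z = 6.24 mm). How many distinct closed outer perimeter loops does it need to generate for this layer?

At z = 6.24 mm: the r=5.5 sphere contributes a regular 24-gon of circumradius √(5.5²−0.74²) = 5.450. The result has 1 disconnected region.

1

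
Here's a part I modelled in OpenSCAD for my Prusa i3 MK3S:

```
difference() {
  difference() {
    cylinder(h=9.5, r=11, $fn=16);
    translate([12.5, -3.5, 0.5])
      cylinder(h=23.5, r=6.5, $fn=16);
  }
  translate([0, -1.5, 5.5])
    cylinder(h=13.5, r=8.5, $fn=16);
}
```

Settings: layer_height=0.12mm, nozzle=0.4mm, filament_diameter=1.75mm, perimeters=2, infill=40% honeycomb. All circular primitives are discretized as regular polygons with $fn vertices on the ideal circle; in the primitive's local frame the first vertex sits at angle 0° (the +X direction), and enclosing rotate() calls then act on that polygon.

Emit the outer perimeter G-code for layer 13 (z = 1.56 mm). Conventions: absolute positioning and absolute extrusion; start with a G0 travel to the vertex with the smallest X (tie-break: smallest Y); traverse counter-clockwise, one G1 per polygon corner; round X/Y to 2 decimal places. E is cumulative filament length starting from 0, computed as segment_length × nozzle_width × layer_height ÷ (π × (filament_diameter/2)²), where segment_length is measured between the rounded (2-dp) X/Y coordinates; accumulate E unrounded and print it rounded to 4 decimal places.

G0 X-11.00 Y0.00 Z1.56
G1 X-10.16 Y-4.21 E0.0857
G1 X-7.78 Y-7.78 E0.1713
G1 X-4.21 Y-10.16 E0.2569
G1 X0.00 Y-11.00 E0.3426
G1 X4.21 Y-10.16 E0.4283
G1 X7.72 Y-7.82 E0.5124
G1 X6.49 Y-5.99 E0.5564
G1 X6.00 Y-3.50 E0.6071
G1 X6.49 Y-1.01 E0.6577
G1 X7.90 Y1.10 E0.7084
G1 X10.01 Y2.51 E0.7590
G1 X10.48 Y2.60 E0.7686
G1 X10.16 Y4.21 E0.8013
G1 X7.78 Y7.78 E0.8870
G1 X4.21 Y10.16 E0.9726
G1 X0.00 Y11.00 E1.0582
G1 X-4.21 Y10.16 E1.1439
G1 X-7.78 Y7.78 E1.2295
G1 X-10.16 Y4.21 E1.3152
G1 X-11.00 Y0.00 E1.4008

At z = 1.56 mm: the cylinder: section is a regular 16-gon, circumradius r=11; the r=6.5 cylinder at (12.5, -3.5) gives a regular 16-gon of circumradius 6.5 (constant along its height); Taking the first minus the rest: starting from the r=11 cylinder, the r=6.5 cylinder at (12.5, -3.5) partially overlaps it — only the 31.93 mm² overlap (of its 129.35 mm²) is removed, clipping the outline — 1 connected region; the cylinder at (0, -1.5) is not intersected at this z (z outside [5.5, 19]); After the difference (first − rest): none of the subtracted shapes is present at this height, so that combined region is unchanged — 1 connected region. The outline is a single polygon with 20 vertices. Extrusion per mm of travel: 0.4 × 0.12 / (π × 0.875²) = 0.019956. Accumulating E over each segment gives final E = 1.4008.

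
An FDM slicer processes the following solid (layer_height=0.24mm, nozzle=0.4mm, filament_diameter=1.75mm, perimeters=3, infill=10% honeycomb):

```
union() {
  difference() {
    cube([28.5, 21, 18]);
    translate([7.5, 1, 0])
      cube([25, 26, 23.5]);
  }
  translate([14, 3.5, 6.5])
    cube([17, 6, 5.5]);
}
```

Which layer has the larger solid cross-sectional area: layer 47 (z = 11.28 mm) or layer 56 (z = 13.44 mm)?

Layer 47 (z = 11.28): the 28.5×21 cube contributes its full rectangle (area 598.50 mm²); the cube at (7.5, 1) is present — its section is the full 25×26 rectangle (area 650.00 mm²); Taking the first minus the rest: starting from the 28.5×21 cube (598.50 mm²), the 25×26 cube at (7.5, 1) partially overlaps it — only the 420.00 mm² overlap (of its 650.00 mm²) is removed, clipping the outline — area = 178.50 mm²; the cube at (14, 3.5) is present — its section is the full 17×6 rectangle (area 102.00 mm²); Combining (union): the 2 present regions are separate (no shared area or edge), so areas and boundary lengths simply add and each stays a separate island — area = 280.50 mm². So its area = 280.50 mm². Layer 56 (z = 13.44): the cube (footprint 28.5×21) is included at this height (area 598.50 mm²); the cube at (7.5, 1) is present — its section is the full 25×26 rectangle (area 650.00 mm²); Taking the first minus the rest: starting from the 28.5×21 cube (598.50 mm²), the 25×26 cube at (7.5, 1) partially overlaps it — only the 420.00 mm² overlap (of its 650.00 mm²) is removed, clipping the outline — area = 178.50 mm²; the cube at (14, 3.5) does not reach this height (z outside [6.5, 12]); Taking the union: only the result so far is present, so the union is just that shape — area = 178.50 mm². So its area = 178.50 mm². Layer 47 is larger (280.50 vs 178.50 mm²).

layer 47 (z = 11.28 mm)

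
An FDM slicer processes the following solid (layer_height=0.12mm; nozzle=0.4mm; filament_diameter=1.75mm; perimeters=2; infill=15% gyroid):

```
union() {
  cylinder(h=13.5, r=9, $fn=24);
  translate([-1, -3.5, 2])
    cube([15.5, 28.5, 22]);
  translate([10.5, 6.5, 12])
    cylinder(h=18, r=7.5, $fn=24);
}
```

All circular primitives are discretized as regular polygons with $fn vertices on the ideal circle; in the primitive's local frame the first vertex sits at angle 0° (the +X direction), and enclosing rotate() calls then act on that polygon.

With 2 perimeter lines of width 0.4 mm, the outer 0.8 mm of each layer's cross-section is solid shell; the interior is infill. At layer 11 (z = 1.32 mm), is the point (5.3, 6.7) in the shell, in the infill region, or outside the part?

At z = 1.32 mm: the cylinder: section is a regular 24-gon, circumradius r=9; the cube at (-1, -3.5) is absent (z outside [2, 24]); the cylinder at (10.5, 6.5) is absent (z outside [12, 30]); Merging all regions: only the r=9 cylinder is present, so the union is just that shape — 1 connected region. Overall, the cross-section is a single solid region. The nearest boundary edge runs (6.36, 6.36)→(4.50, 7.79); distance from the point to it = 0.38 mm. The point is inside the cross-section, 0.38 mm from the nearest boundary — within the 0.8 mm shell band (2 × 0.4).

shell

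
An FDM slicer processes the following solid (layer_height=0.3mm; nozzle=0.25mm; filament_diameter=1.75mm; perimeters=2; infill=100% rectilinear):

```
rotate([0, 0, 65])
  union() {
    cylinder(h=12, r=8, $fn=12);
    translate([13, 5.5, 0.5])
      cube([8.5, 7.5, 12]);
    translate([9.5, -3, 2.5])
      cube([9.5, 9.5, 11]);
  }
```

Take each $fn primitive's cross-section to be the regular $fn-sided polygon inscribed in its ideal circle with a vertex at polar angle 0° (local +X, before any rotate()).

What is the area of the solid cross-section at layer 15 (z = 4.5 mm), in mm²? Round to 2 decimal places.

340.00 mm²

At z = 4.5 mm: the r=8 cylinder gives a regular 12-gon of circumradius 8 (constant along its height) (area = (12/2)·8.000²·sin(360°/12) = 192.00 mm²); the cube at (13, 5.5) (footprint 8.5×7.5) is included at this height (area 63.75 mm²); the cube at (9.5, -3) (footprint 9.5×9.5) is included at this height (area 90.25 mm²); Combining (union): the regions partially overlap — summed areas 346.00 mm² minus the doubly-counted overlap 6.00 mm² gives 340.00 mm² — area = 340.00 mm²; (whole slice rotated 65° about Z — lengths, areas and connectivity unchanged). Overall, the cross-section has 2 separate islands. Net area = 340.00 mm².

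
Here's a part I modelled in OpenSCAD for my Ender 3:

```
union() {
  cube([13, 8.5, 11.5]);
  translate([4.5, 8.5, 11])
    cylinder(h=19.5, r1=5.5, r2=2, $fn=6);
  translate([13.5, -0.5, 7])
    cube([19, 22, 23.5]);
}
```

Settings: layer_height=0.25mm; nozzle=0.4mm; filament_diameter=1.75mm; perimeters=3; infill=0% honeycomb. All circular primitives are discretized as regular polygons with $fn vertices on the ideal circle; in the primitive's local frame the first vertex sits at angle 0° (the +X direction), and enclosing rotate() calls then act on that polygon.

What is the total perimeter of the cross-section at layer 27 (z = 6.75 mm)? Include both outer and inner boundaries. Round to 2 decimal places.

43.00 mm

At z = 6.75 mm: the cube is present — its section is the full 13×8.5 rectangle (perimeter 43.00 mm); the cone at (4.5, 8.5) does not reach this height (z outside [11, 30.5]); the cube at (13.5, -0.5) is not intersected at this z (z outside [7, 30.5]); Combining (union): only the 13×8.5 cube is present, so the union is just that shape — boundary = 43.00 mm. Overall, the cross-section is a single solid region. Total boundary length (outer) = 43.00 mm.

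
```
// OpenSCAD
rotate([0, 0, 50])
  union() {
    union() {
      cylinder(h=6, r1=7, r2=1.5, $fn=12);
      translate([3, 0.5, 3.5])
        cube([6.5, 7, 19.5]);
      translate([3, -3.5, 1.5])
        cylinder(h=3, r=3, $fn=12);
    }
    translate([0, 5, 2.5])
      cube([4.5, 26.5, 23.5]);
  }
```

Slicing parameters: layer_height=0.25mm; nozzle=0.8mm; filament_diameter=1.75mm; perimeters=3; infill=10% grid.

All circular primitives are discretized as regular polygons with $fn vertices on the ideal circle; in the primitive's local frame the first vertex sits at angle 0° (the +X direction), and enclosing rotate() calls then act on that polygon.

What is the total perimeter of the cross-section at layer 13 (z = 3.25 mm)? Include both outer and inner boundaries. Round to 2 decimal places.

94.23 mm

At z = 3.25 mm: the cone (r1=7→r2=1.5) has section circumradius 4.021 here — a regular 12-gon (perimeter = 2·12·4.021·sin(180°/12) = 24.98 mm); the cube at (3, 0.5) does not reach this height (z outside [3.5, 23]); the r=3 cylinder at (3, -3.5) gives a regular 12-gon of circumradius 3 (constant along its height) (perimeter = 2·12·3.000·sin(180°/12) = 18.63 mm); Taking the union: the regions partially overlap (shared area 7.77 mm²), so the edge portions inside another operand are dropped and the merged outline is re-measured after clipping — boundary = 32.23 mm; the cube at (0, 5) (footprint 4.5×26.5) is included at this height (perimeter 62.00 mm); Taking the union: the 2 present regions are separate (no shared area or edge), so areas and boundary lengths simply add and each stays a separate island — boundary = 94.23 mm; (rotated 50° about Z; rotation is an isometry so areas/perimeters/island counts are preserved). Overall, the cross-section has 2 separate islands. Total boundary length (outer) = 94.23 mm.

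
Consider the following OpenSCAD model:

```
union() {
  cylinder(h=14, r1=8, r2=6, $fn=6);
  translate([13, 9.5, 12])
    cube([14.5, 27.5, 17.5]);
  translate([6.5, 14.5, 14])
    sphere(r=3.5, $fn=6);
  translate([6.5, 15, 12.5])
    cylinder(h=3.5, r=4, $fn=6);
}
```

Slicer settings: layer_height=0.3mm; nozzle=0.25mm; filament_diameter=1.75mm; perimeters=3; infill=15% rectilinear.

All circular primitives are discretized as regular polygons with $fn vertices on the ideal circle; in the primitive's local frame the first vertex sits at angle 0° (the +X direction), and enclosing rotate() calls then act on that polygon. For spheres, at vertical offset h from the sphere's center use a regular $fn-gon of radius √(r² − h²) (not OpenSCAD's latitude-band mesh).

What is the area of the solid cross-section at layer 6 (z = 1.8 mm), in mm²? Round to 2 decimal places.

At z = 1.8 mm: the cone contributes a regular 6-gon of circumradius 7.743 (interpolated between r1=8 and r2=6 at t=0.129) (area = (6/2)·7.743²·sin(360°/6) = 155.76 mm²); the cube at (13, 9.5) does not reach this height (z outside [12, 29.5]); the sphere at (6.5, 14.5) is absent (|z−center|=12.200 > r=3.5); the cylinder at (6.5, 15) does not reach this height (z outside [12.5, 16]); Merging all regions: only the cone is present, so the union is just that shape — area = 155.76 mm². Overall, the cross-section is a single solid region. Net area = 155.76 mm².

155.76 mm²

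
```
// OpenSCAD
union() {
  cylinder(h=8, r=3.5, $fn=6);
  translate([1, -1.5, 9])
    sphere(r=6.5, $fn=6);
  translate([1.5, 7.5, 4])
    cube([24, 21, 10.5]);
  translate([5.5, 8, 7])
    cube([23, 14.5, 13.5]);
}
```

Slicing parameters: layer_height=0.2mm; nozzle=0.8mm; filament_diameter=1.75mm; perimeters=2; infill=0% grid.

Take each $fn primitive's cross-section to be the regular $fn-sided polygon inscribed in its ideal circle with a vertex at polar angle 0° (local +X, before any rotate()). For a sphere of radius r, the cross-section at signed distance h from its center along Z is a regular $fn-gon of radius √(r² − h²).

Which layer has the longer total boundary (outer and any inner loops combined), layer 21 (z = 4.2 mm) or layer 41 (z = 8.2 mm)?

Layer 21 (z = 4.2): the cylinder: section is a regular 6-gon, circumradius r=3.5 (perimeter = 2·6·3.500·sin(180°/6) = 21.00 mm); the r=6.5 sphere at (1, -1.5) contributes a regular 6-gon of circumradius √(6.5²−4.8²) = 4.383 (perimeter = 2·6·4.383·sin(180°/6) = 26.30 mm); the 24×21 cube at (1.5, 7.5) contributes its full rectangle (perimeter 90.00 mm); the cube at (5.5, 8) does not reach this height (z outside [7, 20.5]); Merging all regions: the regions partially overlap (shared area 26.26 mm²), so the edge portions inside another operand are dropped and the merged outline is re-measured after clipping — boundary = 118.13 mm. So its perimeter = 118.13 mm. Layer 41 (z = 8.2): the cylinder is absent (z outside [0, 8]); the r=6.5 sphere at (1, -1.5) slices to a regular 6-gon of circumradius 6.451 (√(r²−h²) with h=0.8 from center) (perimeter = 2·6·6.451·sin(180°/6) = 38.70 mm); the cube at (1.5, 7.5) (footprint 24×21) is included at this height (perimeter 90.00 mm); the cube at (5.5, 8) (footprint 23×14.5) is included at this height (perimeter 75.00 mm); Merging all regions: the regions partially overlap (shared area 290.00 mm²), so the edge portions inside another operand are dropped and the merged outline is re-measured after clipping — boundary = 134.70 mm. So its perimeter = 134.70 mm. Layer 41 is larger (134.70 vs 118.13 mm).

layer 41 (z = 8.2 mm)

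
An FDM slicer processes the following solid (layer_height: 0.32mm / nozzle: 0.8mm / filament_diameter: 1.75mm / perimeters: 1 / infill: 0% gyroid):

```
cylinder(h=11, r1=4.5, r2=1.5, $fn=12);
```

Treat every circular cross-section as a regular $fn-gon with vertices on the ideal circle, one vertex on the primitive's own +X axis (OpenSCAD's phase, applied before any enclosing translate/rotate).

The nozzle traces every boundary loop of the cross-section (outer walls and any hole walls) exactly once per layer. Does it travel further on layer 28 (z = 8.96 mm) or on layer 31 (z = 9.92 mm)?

layer 28 (z = 8.96 mm)

Layer 28 (z = 8.96): the cone: at t=0.815 of its height the radius interpolates to r₁+(r₂−r₁)t = 2.056, giving a regular 12-gon of that circumradius (perimeter = 2·12·2.056·sin(180°/12) = 12.77 mm). So its perimeter = 12.77 mm. Layer 31 (z = 9.92): the cone: at t=0.902 of its height the radius interpolates to r₁+(r₂−r₁)t = 1.795, giving a regular 12-gon of that circumradius (perimeter = 2·12·1.795·sin(180°/12) = 11.15 mm). So its perimeter = 11.15 mm. Layer 28 is larger (12.77 vs 11.15 mm).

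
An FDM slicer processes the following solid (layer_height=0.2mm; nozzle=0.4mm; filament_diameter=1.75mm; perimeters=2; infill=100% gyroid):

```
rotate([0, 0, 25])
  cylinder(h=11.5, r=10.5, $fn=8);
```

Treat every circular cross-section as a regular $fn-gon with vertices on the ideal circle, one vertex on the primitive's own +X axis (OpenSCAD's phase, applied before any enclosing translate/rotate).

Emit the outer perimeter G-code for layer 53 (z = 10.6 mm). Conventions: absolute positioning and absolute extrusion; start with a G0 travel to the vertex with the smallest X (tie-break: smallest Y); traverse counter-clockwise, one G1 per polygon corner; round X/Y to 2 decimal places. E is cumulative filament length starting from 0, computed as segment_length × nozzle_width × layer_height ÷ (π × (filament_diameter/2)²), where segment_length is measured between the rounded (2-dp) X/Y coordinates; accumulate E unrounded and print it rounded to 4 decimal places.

At z = 10.6 mm: the cylinder: section is a regular 8-gon, circumradius r=10.5; (whole slice rotated 25° about Z — lengths, areas and connectivity unchanged). The outline is a single polygon with 8 vertices. Extrusion per mm of travel: 0.4 × 0.2 / (π × 0.875²) = 0.033260. Accumulating E over each segment gives final E = 2.1390.

G0 X-9.87 Y3.59 Z10.60
G1 X-9.52 Y-4.44 E0.2673
G1 X-3.59 Y-9.87 E0.5348
G1 X4.44 Y-9.52 E0.8021
G1 X9.87 Y-3.59 E1.0695
G1 X9.52 Y4.44 E1.3369
G1 X3.59 Y9.87 E1.6043
G1 X-4.44 Y9.52 E1.8716
G1 X-9.87 Y3.59 E2.1390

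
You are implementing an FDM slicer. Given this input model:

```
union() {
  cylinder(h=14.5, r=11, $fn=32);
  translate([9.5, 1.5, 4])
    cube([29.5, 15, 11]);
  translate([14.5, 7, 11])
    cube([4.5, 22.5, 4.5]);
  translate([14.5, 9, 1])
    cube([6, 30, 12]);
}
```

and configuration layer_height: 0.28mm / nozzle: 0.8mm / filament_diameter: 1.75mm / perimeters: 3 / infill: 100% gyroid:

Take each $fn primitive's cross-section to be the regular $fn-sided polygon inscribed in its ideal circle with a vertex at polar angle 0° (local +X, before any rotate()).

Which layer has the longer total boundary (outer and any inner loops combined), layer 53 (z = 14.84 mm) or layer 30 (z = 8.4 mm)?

layer 30 (z = 8.4 mm)

Layer 53 (z = 14.84): the cylinder is not intersected at this z (z outside [0, 14.5]); the 29.5×15 cube at (9.5, 1.5) contributes its full rectangle (perimeter 89.00 mm); the cube at (14.5, 7) (footprint 4.5×22.5) is included at this height (perimeter 54.00 mm); the cube at (14.5, 9) is absent (z outside [1, 13]); Taking the union: the regions partially overlap (shared area 42.75 mm²), so the edge portions inside another operand are dropped and the merged outline is re-measured after clipping — boundary = 115.00 mm. So its perimeter = 115.00 mm. Layer 30 (z = 8.4): the cylinder: section is a regular 32-gon, circumradius r=11 (perimeter = 2·32·11.000·sin(180°/32) = 69.00 mm); the 29.5×15 cube at (9.5, 1.5) contributes its full rectangle (perimeter 89.00 mm); the cube at (14.5, 7) is not intersected at this z (z outside [11, 15.5]); the cube at (14.5, 9) (footprint 6×30) is included at this height (perimeter 72.00 mm); Combining (union): the regions partially overlap (shared area 48.28 mm²), so the edge portions inside another operand are dropped and the merged outline is re-measured after clipping — boundary = 193.49 mm. So its perimeter = 193.49 mm. Layer 30 is larger (193.49 vs 115.00 mm).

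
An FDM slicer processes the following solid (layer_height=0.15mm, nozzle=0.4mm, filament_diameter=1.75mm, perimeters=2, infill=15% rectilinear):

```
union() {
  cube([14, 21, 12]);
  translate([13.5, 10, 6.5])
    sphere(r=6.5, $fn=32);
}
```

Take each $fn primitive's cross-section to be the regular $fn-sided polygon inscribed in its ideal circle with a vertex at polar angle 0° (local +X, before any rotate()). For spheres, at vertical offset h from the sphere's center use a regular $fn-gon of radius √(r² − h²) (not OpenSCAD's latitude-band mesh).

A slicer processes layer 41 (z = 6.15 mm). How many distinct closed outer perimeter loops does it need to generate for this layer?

1

At z = 6.15 mm: the cube (footprint 14×21) is included at this height; the r=6.5 sphere at (13.5, 10) slices to a regular 32-gon of circumradius 6.491 (√(r²−h²) with h=0.35 from center); Taking the union: the regions partially overlap (shared area 72.22 mm²), so overlapping operands fuse into one piece — 1 connected region. The result has 1 disconnected region.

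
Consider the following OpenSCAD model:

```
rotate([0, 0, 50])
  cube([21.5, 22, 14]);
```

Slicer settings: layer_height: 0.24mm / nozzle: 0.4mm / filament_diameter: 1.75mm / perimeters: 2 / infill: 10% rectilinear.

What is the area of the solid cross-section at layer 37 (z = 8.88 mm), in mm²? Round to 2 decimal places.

473.00 mm²

At z = 8.88 mm: the cube is present — its section is the full 21.5×22 rectangle (area 473.00 mm²); (rotated 50° about Z; rotation is an isometry so areas/perimeters/island counts are preserved). Overall, the cross-section is a single solid region. Net area = 473.00 mm².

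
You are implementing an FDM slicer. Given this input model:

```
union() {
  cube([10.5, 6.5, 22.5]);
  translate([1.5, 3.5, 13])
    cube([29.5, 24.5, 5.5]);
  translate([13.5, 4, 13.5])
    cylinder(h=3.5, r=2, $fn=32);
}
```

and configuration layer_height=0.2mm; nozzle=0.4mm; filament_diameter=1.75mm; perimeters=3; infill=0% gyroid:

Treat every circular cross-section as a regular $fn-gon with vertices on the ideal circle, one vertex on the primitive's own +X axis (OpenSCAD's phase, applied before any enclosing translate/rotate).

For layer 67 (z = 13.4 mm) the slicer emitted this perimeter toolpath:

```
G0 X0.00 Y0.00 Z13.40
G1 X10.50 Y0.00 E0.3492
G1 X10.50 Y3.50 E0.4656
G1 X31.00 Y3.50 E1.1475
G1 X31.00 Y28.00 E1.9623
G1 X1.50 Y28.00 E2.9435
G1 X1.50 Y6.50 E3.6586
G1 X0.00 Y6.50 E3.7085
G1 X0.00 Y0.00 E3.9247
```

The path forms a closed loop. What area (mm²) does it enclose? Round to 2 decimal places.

764.00 mm²

Apply the shoelace formula to the sequence of (X, Y) vertices; enclosed area = 764.00 mm².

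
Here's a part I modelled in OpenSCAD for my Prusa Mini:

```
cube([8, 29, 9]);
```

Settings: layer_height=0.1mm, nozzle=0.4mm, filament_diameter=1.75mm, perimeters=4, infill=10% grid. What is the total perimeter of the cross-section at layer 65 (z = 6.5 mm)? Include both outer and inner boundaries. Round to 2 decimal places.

74.00 mm

At z = 6.5 mm: the 8×29 cube contributes its full rectangle (perimeter 74.00 mm). Overall, the cross-section is a single solid region. Total boundary length (outer) = 74.00 mm.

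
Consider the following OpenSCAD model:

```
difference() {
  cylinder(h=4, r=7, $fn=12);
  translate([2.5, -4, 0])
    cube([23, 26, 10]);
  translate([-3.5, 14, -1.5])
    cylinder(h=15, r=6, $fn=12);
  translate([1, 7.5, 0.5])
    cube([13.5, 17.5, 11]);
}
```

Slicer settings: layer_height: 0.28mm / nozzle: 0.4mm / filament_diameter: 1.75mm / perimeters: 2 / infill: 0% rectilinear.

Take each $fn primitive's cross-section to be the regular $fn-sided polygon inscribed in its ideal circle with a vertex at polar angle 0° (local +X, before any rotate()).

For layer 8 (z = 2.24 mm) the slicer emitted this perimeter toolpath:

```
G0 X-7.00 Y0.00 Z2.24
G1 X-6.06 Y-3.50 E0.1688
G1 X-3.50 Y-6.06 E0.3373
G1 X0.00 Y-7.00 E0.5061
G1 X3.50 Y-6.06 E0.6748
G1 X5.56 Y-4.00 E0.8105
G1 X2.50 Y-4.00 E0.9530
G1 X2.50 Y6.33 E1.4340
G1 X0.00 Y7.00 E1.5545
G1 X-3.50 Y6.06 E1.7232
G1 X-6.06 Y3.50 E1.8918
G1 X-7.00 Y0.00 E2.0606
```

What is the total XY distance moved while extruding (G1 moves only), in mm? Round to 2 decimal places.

Sum the Euclidean lengths of each G1 segment: total = 44.25 mm.

44.25 mm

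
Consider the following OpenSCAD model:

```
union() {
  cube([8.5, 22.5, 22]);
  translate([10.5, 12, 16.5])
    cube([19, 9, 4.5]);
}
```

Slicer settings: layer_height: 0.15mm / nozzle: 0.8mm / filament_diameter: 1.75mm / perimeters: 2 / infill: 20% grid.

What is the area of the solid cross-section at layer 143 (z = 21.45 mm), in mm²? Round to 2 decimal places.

At z = 21.45 mm: the cube is present — its section is the full 8.5×22.5 rectangle (area 191.25 mm²); the cube at (10.5, 12) is not intersected at this z (z outside [16.5, 21]); Combining (union): only the 8.5×22.5 cube is present, so the union is just that shape — area = 191.25 mm². Overall, the cross-section is a single solid region. Net area = 191.25 mm².

191.25 mm²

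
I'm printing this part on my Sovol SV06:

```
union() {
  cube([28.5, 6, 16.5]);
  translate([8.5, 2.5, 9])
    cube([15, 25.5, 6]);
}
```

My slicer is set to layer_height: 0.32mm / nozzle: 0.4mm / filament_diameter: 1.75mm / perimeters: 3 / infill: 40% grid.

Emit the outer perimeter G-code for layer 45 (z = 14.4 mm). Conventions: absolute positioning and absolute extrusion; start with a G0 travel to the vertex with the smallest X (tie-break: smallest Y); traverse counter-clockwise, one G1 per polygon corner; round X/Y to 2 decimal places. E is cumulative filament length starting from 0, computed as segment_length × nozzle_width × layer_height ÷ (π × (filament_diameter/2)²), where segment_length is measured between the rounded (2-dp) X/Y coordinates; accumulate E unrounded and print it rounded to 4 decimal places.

G0 X0.00 Y0.00 Z14.40
G1 X28.50 Y0.00 E1.5167
G1 X28.50 Y6.00 E1.8360
G1 X23.50 Y6.00 E2.1020
G1 X23.50 Y28.00 E3.2728
G1 X8.50 Y28.00 E4.0710
G1 X8.50 Y6.00 E5.2418
G1 X0.00 Y6.00 E5.6941
G1 X0.00 Y0.00 E6.0134

At z = 14.4 mm: the 28.5×6 cube contributes its full rectangle; the cube at (8.5, 2.5) is present — its section is the full 15×25.5 rectangle; Merging all regions: the regions partially overlap (shared area 52.50 mm²), so overlapping operands fuse into one piece — 1 connected region. The outline is a single polygon with 8 vertices. Extrusion per mm of travel: 0.4 × 0.32 / (π × 0.875²) = 0.053216. Accumulating E over each segment gives final E = 6.0134.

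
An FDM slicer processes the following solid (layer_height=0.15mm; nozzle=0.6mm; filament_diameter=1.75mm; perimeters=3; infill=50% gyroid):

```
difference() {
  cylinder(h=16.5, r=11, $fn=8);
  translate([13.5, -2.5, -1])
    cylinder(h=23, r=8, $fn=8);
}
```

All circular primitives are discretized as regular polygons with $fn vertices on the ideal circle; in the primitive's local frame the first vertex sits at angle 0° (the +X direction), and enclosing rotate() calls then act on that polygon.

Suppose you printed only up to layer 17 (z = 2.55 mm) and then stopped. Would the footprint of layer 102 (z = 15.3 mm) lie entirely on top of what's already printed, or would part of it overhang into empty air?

entirely on top

Compare the two slices. At z = 2.55: the r=11 cylinder contributes a regular 8-gon of circumradius 11 (area = (8/2)·11.000²·sin(360°/8) = 342.24 mm²); the cylinder at (13.5, -2.5): section is a regular 8-gon, circumradius r=8 (area = (8/2)·8.000²·sin(360°/8) = 181.02 mm²); Taking the first minus the rest: starting from the r=11 cylinder (342.24 mm²), the r=8 cylinder at (13.5, -2.5) partially overlaps it — only the 33.76 mm² overlap (of its 181.02 mm²) is removed, clipping the outline — area = 308.48 mm². At z = 15.3: the r=11 cylinder gives a regular 8-gon of circumradius 11 (constant along its height) (area = (8/2)·11.000²·sin(360°/8) = 342.24 mm²); the r=8 cylinder at (13.5, -2.5) contributes a regular 8-gon of circumradius 8 (area = (8/2)·8.000²·sin(360°/8) = 181.02 mm²); Taking the first minus the rest: starting from the r=11 cylinder (342.24 mm²), the r=8 cylinder at (13.5, -2.5) partially overlaps it — only the 33.76 mm² overlap (of its 181.02 mm²) is removed, clipping the outline — area = 308.48 mm². Checking containment: the cross-section at z = 15.3 is a subset of the cross-section at z = 2.55.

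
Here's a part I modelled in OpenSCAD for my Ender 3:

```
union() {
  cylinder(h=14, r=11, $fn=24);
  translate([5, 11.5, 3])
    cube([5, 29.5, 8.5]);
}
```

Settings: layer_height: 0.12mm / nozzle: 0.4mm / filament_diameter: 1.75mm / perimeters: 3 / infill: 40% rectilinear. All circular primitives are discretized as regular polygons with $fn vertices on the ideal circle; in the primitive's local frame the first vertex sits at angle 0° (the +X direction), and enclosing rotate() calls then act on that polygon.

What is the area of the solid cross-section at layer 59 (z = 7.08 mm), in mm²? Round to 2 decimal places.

At z = 7.08 mm: the r=11 cylinder gives a regular 24-gon of circumradius 11 (constant along its height) (area = (24/2)·11.000²·sin(360°/24) = 375.81 mm²); the cube at (5, 11.5) (footprint 5×29.5) is included at this height (area 147.50 mm²); Taking the union: the 2 present regions are separate (no shared area or edge), so areas and boundary lengths simply add and each stays a separate island — area = 523.31 mm². Overall, the cross-section has 2 separate islands. Net area = 523.31 mm².

523.31 mm²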